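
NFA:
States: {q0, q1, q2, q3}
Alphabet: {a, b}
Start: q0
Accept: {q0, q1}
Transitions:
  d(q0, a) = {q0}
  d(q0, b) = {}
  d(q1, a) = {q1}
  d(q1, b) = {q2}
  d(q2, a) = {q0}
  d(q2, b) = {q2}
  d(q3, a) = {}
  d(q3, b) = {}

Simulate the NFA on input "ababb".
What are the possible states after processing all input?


Start: {q0}
  --a--> {q0}
  --b--> {}
  --a--> {}
  --b--> {}
  --b--> {}

{} (empty set, no valid transitions)


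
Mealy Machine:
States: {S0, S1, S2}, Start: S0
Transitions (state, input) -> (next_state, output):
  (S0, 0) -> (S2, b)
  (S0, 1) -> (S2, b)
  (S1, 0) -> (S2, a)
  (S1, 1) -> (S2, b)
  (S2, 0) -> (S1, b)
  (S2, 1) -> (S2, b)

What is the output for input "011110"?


Step-by-step:
  (S0, 0) -> (S2, b)
  (S2, 1) -> (S2, b)
  (S2, 1) -> (S2, b)
  (S2, 1) -> (S2, b)
  (S2, 1) -> (S2, b)
  (S2, 0) -> (S1, b)

"bbbbbb"


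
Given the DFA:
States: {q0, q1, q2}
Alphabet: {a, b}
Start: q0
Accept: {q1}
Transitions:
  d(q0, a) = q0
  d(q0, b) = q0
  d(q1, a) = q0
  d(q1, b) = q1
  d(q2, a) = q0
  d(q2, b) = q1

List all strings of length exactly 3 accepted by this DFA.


All strings of length 3: 8 total
Accepted: 0

None


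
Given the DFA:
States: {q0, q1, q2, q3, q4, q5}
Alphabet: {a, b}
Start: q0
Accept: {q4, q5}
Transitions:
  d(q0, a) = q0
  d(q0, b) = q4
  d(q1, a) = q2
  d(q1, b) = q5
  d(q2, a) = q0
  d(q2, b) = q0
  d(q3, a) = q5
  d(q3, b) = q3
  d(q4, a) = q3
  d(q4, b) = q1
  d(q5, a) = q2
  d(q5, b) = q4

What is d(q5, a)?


Looking up transition d(q5, a)

q2


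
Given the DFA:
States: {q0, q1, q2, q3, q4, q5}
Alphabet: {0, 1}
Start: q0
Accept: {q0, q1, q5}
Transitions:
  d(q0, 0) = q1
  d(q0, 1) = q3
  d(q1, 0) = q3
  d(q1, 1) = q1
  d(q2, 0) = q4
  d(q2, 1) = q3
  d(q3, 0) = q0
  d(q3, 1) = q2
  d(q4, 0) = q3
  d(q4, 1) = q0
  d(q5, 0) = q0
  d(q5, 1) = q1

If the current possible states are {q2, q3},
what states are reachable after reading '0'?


Apply transition on '0' from each current state:
  d(q2, 0) = q4
  d(q3, 0) = q0

{q0, q4}


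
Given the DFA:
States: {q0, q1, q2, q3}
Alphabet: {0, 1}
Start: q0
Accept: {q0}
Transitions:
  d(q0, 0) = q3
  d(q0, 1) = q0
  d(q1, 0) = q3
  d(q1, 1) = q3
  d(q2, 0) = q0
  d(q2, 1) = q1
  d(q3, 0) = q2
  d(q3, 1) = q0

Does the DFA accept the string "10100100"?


Trace: q0 -> q0 -> q3 -> q0 -> q3 -> q2 -> q1 -> q3 -> q2
Final state: q2
Accept states: {q0}

No, rejected (final state q2 is not an accept state)


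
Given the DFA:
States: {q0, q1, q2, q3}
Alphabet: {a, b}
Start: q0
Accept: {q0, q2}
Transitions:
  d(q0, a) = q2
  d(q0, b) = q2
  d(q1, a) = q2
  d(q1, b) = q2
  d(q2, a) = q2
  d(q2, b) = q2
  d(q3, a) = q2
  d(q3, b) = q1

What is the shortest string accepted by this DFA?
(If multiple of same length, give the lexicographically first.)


BFS by string length (lex-first path to each state shown):
  len 0: q0<-""
Found accept state at length 0.

"" (empty string)


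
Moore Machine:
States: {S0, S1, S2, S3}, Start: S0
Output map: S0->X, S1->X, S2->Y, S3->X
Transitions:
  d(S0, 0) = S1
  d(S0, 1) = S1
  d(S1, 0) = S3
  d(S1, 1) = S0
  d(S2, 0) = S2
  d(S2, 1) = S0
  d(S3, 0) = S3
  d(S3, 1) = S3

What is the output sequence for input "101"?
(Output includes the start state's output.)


Start: S0 (output X)
  --1--> S1 (output X)
  --0--> S3 (output X)
  --1--> S3 (output X)

"XXXX"


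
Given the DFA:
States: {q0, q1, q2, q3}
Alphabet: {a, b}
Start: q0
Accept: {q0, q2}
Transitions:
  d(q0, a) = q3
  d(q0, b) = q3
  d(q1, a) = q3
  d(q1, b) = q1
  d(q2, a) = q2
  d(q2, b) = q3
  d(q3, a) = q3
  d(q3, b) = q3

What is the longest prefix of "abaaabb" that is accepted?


Run the DFA, marking each prefix where the state is accepting:
  "" -> q0 [accept]
  "a" -> q3 [reject]
  "ab" -> q3 [reject]
  "aba" -> q3 [reject]
  "abaa" -> q3 [reject]
  "abaaa" -> q3 [reject]
  "abaaab" -> q3 [reject]
  "abaaabb" -> q3 [reject]

""


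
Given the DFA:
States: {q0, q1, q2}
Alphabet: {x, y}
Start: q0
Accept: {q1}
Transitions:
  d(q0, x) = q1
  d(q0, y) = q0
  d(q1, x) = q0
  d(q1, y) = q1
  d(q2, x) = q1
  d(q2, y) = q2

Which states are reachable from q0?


BFS from q0:
  layer 0: {q0}
  layer 1: {q1}

{q0, q1}


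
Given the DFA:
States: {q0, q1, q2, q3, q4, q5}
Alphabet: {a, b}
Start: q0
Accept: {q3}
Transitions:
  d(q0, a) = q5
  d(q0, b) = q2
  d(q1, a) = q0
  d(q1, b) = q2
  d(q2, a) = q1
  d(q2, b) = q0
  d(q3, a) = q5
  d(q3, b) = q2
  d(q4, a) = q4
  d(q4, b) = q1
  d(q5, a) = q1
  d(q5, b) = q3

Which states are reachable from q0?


BFS from q0:
  layer 0: {q0}
  layer 1: {q2, q5}
  layer 2: {q1, q3}

{q0, q1, q2, q3, q5}


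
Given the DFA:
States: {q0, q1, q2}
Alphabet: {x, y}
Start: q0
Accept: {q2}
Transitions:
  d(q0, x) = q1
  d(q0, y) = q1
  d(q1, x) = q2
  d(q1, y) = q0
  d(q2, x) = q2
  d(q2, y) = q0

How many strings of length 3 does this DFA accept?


Enumerating all length-3 strings:
  "xxx" -> q2 [accept]
  "xxy" -> q0 [reject]
  "xyx" -> q1 [reject]
  "xyy" -> q1 [reject]
  "yxx" -> q2 [accept]
  "yxy" -> q0 [reject]
  "yyx" -> q1 [reject]
  "yyy" -> q1 [reject]

2 out of 8


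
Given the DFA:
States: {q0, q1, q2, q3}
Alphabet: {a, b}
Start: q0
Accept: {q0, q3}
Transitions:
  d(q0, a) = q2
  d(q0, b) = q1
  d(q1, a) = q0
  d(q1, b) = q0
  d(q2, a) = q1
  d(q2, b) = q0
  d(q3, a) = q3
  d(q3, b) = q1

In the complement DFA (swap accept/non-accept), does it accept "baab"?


Trace: q0 -> q1 -> q0 -> q2 -> q0
Final: q0
Original accept: {q0, q3}
Complement: q0 is in original accept

No, complement rejects (original accepts)


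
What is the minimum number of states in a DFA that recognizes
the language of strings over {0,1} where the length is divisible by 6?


States track (length) mod 6.
Need 6 states: one per remainder 0..5; accept = remainder 0.

6


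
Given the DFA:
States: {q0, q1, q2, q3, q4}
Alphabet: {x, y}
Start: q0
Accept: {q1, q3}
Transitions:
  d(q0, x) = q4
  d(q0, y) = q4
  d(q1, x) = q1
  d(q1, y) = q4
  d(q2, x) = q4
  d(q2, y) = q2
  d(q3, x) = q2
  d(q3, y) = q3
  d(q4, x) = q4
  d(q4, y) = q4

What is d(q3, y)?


Looking up transition d(q3, y)

q3


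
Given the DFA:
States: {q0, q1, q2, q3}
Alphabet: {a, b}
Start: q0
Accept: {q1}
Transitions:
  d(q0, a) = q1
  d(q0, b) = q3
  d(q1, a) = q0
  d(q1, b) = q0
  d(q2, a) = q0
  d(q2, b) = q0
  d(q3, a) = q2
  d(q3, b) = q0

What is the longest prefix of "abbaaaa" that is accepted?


Run the DFA, marking each prefix where the state is accepting:
  "" -> q0 [reject]
  "a" -> q1 [accept]
  "ab" -> q0 [reject]
  "abb" -> q3 [reject]
  "abba" -> q2 [reject]
  "abbaa" -> q0 [reject]
  "abbaaa" -> q1 [accept]
  "abbaaaa" -> q0 [reject]

"abbaaa"


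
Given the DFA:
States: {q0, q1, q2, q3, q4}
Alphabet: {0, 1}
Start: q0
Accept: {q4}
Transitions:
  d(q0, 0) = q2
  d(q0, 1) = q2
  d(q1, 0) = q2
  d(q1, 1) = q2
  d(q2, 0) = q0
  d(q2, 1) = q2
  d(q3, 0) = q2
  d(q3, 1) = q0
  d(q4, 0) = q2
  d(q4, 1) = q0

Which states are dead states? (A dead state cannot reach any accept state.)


Forward reachability from each state:
  q0 -> reaches {q0, q2}, no accept state (dead)
  q1 -> reaches {q0, q1, q2}, no accept state (dead)
  q2 -> reaches {q0, q2}, no accept state (dead)
  q3 -> reaches {q0, q2, q3}, no accept state (dead)
  q4 -> reaches accept state q4 (live)

{q0, q1, q2, q3}


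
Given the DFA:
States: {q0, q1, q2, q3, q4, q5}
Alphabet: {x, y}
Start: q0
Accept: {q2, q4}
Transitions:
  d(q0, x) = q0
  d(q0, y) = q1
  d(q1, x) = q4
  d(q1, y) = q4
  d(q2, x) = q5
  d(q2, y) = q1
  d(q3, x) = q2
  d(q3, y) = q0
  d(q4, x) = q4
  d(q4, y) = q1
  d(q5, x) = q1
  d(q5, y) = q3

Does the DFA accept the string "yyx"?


Trace: q0 -> q1 -> q4 -> q4
Final state: q4
Accept states: {q2, q4}

Yes, accepted (final state q4 is an accept state)


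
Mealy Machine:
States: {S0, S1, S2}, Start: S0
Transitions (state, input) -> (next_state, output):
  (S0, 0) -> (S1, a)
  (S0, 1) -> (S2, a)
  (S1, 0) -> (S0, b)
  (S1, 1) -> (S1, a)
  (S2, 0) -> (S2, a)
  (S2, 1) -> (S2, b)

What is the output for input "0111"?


Step-by-step:
  (S0, 0) -> (S1, a)
  (S1, 1) -> (S1, a)
  (S1, 1) -> (S1, a)
  (S1, 1) -> (S1, a)

"aaaa"


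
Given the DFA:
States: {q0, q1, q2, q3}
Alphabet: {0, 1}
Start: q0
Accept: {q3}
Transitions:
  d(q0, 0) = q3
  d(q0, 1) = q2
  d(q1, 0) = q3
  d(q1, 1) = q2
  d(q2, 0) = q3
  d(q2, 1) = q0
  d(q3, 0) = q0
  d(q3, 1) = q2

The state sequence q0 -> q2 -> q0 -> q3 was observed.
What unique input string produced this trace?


Trace back each transition to find the symbol:
  q0 --[1]--> q2
  q2 --[1]--> q0
  q0 --[0]--> q3

"110"


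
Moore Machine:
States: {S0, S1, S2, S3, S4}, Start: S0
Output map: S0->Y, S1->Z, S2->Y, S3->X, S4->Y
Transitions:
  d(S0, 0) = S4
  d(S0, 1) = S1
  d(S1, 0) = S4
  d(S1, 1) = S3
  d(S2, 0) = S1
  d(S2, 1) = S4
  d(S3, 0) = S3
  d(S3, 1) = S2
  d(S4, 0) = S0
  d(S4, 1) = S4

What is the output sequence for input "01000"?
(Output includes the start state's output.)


Start: S0 (output Y)
  --0--> S4 (output Y)
  --1--> S4 (output Y)
  --0--> S0 (output Y)
  --0--> S4 (output Y)
  --0--> S0 (output Y)

"YYYYYY"


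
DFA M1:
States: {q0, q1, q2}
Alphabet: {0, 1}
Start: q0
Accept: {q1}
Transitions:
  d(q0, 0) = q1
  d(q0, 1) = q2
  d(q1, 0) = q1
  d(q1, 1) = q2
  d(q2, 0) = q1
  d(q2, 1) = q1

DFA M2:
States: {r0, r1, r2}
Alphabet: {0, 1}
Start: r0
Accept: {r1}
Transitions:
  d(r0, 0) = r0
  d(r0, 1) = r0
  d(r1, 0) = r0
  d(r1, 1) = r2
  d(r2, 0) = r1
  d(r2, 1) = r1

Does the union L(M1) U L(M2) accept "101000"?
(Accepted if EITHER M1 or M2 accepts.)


M1: final=q1 accepted=True
M2: final=r0 accepted=False

Yes, union accepts


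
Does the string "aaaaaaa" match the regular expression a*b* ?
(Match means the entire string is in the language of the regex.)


|string| = 7; first = 'a'; last = 'a'

Yes, "aaaaaaa" matches a*b*


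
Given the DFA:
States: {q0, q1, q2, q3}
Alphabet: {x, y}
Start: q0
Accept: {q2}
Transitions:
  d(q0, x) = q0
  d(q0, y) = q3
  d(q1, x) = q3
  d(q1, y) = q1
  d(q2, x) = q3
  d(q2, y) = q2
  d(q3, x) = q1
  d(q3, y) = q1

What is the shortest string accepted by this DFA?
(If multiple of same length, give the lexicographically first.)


BFS by string length (lex-first path to each state shown):
  len 0: q0<-""
  len 1: q0<-"x", q3<-"y"
  len 2: q0<-"xx", q1<-"yx", q3<-"xy"
  len 3: q0<-"xxx", q1<-"xyx", q3<-"xxy"
  len 4: q0<-"xxxx", q1<-"xxyx", q3<-"xxxy"
  len 5: q0<-"xxxxx", q1<-"xxxyx", q3<-"xxxxy"
  len 6: q0<-"xxxxxx", q1<-"xxxxyx", q3<-"xxxxxy"
  len 7: q0<-"xxxxxxx", q1<-"xxxxxyx", q3<-"xxxxxxy"
  len 8: q0<-"xxxxxxxx", q1<-"xxxxxxyx", q3<-"xxxxxxxy"

No string accepted (empty language)


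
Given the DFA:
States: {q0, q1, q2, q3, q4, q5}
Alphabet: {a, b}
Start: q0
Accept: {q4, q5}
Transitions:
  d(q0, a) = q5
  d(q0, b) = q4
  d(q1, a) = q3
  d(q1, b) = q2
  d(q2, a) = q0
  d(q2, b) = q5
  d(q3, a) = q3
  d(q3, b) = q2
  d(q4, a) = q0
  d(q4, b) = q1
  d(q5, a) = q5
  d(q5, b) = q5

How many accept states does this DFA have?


Accept states listed: {q4, q5}
Counting: q4(1) q5(2)

2


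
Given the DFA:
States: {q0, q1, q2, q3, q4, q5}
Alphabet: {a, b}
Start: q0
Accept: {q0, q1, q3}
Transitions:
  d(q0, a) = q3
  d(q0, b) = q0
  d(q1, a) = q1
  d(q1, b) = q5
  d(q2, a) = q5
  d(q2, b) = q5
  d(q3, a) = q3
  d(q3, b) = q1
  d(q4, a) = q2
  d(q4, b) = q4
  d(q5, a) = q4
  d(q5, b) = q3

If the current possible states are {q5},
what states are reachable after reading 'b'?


Apply transition on 'b' from each current state:
  d(q5, b) = q3

{q3}


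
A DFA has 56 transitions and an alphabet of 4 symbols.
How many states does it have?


Each state has exactly one transition per symbol.
states = transitions / |alphabet| = 56 / 4 = 14

14


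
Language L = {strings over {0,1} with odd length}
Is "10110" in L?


length = 5; 5 mod 2 = 1

Yes, "10110" is in L


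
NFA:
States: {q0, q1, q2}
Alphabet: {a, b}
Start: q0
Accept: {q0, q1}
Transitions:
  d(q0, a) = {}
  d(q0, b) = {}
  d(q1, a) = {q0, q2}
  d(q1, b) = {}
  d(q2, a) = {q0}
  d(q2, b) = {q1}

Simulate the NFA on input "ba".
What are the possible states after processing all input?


Start: {q0}
  --b--> {}
  --a--> {}

{} (empty set, no valid transitions)


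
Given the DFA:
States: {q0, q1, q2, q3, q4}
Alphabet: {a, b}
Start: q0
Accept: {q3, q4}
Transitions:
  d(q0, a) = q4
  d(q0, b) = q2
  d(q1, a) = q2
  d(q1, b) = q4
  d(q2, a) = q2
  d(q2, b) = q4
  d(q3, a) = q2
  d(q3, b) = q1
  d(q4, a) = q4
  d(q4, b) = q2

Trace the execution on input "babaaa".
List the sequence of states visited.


Input: babaaa
d(q0, b) = q2
d(q2, a) = q2
d(q2, b) = q4
d(q4, a) = q4
d(q4, a) = q4
d(q4, a) = q4


q0 -> q2 -> q2 -> q4 -> q4 -> q4 -> q4


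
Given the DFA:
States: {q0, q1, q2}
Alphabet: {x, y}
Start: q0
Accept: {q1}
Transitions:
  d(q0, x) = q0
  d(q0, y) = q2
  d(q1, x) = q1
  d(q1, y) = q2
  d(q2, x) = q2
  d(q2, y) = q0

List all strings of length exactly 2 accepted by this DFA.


All strings of length 2: 4 total
Accepted: 0

None


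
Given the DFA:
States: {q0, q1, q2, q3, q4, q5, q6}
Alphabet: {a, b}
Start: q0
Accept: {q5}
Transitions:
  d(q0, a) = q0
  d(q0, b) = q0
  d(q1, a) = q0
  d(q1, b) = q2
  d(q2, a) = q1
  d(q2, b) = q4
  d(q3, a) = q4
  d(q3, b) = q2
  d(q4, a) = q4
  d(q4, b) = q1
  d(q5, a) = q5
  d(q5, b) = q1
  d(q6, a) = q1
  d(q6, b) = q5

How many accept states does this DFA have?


Accept states listed: {q5}
Counting: q5(1)

1


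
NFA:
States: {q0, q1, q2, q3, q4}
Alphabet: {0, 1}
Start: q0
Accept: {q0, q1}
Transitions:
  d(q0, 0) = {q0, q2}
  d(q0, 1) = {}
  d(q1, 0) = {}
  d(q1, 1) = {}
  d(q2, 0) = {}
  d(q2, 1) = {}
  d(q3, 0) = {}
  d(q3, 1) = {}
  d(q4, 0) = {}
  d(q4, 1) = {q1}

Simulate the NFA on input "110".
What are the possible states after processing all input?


Start: {q0}
  --1--> {}
  --1--> {}
  --0--> {}

{} (empty set, no valid transitions)


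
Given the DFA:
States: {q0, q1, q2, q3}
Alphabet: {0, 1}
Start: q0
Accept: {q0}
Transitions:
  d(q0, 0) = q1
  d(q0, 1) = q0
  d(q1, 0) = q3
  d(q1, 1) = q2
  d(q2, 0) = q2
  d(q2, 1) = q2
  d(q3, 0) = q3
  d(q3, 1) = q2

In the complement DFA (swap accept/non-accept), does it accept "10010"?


Trace: q0 -> q0 -> q1 -> q3 -> q2 -> q2
Final: q2
Original accept: {q0}
Complement: q2 is not in original accept

Yes, complement accepts (original rejects)


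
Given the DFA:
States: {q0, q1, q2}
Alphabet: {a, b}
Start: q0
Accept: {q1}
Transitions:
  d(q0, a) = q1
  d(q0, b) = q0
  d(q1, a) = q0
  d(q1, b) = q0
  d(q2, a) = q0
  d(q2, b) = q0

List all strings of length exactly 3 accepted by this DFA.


All strings of length 3: 8 total
Accepted: 3

"aaa", "aba", "bba"


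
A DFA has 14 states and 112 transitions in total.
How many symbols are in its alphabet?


Each state has exactly one transition per symbol.
|alphabet| = transitions / states = 112 / 14 = 8

8


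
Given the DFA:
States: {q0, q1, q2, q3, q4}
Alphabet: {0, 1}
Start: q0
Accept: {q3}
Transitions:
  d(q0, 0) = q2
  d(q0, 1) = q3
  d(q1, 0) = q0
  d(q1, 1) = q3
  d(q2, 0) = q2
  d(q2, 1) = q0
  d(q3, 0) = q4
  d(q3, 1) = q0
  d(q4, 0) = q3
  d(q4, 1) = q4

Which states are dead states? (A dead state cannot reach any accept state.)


Forward reachability from each state:
  q0 -> reaches accept state q3 (live)
  q1 -> reaches accept state q3 (live)
  q2 -> reaches accept state q3 (live)
  q3 -> reaches accept state q3 (live)
  q4 -> reaches accept state q3 (live)

None (all states can reach an accept state)


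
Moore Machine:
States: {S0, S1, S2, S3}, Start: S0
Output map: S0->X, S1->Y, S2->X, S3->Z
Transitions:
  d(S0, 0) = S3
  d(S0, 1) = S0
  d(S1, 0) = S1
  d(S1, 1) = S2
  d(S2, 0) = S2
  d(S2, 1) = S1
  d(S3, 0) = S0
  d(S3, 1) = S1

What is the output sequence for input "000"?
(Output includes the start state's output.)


Start: S0 (output X)
  --0--> S3 (output Z)
  --0--> S0 (output X)
  --0--> S3 (output Z)

"XZXZ"


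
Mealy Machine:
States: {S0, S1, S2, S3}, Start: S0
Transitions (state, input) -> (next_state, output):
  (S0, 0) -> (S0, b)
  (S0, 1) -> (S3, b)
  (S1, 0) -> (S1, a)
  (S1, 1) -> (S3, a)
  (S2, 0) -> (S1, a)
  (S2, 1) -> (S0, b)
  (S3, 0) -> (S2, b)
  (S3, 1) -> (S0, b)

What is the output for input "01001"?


Step-by-step:
  (S0, 0) -> (S0, b)
  (S0, 1) -> (S3, b)
  (S3, 0) -> (S2, b)
  (S2, 0) -> (S1, a)
  (S1, 1) -> (S3, a)

"bbbaa"


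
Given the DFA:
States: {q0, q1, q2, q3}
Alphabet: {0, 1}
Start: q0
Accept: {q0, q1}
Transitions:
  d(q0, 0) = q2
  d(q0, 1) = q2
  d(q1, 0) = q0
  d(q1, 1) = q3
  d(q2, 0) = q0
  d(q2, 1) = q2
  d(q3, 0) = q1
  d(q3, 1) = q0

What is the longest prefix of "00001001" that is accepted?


Run the DFA, marking each prefix where the state is accepting:
  "" -> q0 [accept]
  "0" -> q2 [reject]
  "00" -> q0 [accept]
  "000" -> q2 [reject]
  "0000" -> q0 [accept]
  "00001" -> q2 [reject]
  "000010" -> q0 [accept]
  "0000100" -> q2 [reject]
  "00001001" -> q2 [reject]

"000010"


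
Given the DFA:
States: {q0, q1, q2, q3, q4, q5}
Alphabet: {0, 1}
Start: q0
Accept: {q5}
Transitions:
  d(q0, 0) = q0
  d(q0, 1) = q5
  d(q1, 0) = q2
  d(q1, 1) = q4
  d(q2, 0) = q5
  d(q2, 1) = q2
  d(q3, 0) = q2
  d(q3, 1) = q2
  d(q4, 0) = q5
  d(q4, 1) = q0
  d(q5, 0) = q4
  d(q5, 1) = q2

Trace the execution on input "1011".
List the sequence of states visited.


Input: 1011
d(q0, 1) = q5
d(q5, 0) = q4
d(q4, 1) = q0
d(q0, 1) = q5


q0 -> q5 -> q4 -> q0 -> q5


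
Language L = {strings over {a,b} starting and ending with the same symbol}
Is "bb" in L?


first = 'b', last = 'b'

Yes, "bb" is in L


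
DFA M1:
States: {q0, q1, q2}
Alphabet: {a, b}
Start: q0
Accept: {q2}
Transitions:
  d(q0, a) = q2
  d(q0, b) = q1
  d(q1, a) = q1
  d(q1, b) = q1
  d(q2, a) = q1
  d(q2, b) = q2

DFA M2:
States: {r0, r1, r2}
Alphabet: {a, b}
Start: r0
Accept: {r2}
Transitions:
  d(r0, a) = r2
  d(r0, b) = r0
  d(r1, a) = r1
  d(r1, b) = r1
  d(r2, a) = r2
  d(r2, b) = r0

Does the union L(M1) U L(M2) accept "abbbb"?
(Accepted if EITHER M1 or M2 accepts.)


M1: final=q2 accepted=True
M2: final=r0 accepted=False

Yes, union accepts


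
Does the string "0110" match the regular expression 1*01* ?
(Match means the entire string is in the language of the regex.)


|string| = 4; first = '0'; last = '0'

No, "0110" does not match 1*01*


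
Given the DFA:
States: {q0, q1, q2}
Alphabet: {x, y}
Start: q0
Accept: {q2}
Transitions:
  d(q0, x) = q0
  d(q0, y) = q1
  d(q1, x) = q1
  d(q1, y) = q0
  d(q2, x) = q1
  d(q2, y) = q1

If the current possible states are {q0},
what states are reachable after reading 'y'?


Apply transition on 'y' from each current state:
  d(q0, y) = q1

{q1}


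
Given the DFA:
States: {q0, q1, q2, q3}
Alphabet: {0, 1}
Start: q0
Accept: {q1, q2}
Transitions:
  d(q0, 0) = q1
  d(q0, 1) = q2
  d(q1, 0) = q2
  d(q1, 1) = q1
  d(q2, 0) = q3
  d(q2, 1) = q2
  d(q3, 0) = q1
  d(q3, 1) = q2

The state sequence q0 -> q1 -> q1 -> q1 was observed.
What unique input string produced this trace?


Trace back each transition to find the symbol:
  q0 --[0]--> q1
  q1 --[1]--> q1
  q1 --[1]--> q1

"011"


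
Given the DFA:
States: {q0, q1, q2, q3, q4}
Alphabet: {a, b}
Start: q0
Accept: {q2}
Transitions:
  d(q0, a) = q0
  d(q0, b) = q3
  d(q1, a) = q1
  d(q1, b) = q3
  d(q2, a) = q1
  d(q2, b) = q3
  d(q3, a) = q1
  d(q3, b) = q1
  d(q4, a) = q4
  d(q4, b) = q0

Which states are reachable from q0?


BFS from q0:
  layer 0: {q0}
  layer 1: {q3}
  layer 2: {q1}

{q0, q1, q3}


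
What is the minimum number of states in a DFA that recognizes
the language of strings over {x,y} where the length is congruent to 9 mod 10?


States track (length) mod 10.
Need 10 states: one per remainder 0..9; accept = remainder 9.

10


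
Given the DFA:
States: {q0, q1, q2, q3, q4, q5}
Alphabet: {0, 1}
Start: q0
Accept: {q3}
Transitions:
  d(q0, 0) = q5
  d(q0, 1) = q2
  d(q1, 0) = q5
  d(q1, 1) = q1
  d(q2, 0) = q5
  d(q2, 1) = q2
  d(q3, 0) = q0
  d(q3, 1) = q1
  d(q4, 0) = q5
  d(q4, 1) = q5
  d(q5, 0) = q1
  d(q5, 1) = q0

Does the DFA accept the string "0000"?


Trace: q0 -> q5 -> q1 -> q5 -> q1
Final state: q1
Accept states: {q3}

No, rejected (final state q1 is not an accept state)


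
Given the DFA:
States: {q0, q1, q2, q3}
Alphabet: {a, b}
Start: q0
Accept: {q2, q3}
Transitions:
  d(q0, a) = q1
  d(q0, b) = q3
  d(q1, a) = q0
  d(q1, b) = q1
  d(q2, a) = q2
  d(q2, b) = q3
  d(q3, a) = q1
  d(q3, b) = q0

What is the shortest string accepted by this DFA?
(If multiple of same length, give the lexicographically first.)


BFS by string length (lex-first path to each state shown):
  len 0: q0<-""
  len 1: q1<-"a", q3<-"b"
Found accept state at length 1.

"b"


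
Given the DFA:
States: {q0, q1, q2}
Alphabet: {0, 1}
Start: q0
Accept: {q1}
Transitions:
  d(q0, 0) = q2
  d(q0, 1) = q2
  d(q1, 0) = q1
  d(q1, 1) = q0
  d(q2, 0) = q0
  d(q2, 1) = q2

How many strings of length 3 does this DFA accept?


Enumerating all length-3 strings:
  "000" -> q2 [reject]
  "001" -> q2 [reject]
  "010" -> q0 [reject]
  "011" -> q2 [reject]
  "100" -> q2 [reject]
  "101" -> q2 [reject]
  "110" -> q0 [reject]
  "111" -> q2 [reject]

0 out of 8


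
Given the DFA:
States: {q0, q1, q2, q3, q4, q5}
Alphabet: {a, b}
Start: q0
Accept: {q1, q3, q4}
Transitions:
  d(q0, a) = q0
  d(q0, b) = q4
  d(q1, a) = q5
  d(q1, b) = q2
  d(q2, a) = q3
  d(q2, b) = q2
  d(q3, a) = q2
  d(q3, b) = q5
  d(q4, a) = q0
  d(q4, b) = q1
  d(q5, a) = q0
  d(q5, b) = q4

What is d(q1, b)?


Looking up transition d(q1, b)

q2


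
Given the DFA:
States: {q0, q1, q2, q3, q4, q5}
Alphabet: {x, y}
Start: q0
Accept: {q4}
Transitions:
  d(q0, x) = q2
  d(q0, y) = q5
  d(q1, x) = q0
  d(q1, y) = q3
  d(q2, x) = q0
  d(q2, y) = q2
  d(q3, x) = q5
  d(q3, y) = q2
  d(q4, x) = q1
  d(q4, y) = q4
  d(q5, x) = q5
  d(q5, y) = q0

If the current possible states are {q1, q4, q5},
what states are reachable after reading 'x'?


Apply transition on 'x' from each current state:
  d(q1, x) = q0
  d(q4, x) = q1
  d(q5, x) = q5

{q0, q1, q5}


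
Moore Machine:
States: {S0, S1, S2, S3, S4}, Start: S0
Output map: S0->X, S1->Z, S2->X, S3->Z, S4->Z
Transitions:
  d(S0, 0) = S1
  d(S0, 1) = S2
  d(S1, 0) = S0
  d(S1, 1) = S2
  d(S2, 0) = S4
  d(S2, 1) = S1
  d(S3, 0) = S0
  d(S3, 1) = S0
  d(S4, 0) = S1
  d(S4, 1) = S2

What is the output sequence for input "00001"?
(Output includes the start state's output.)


Start: S0 (output X)
  --0--> S1 (output Z)
  --0--> S0 (output X)
  --0--> S1 (output Z)
  --0--> S0 (output X)
  --1--> S2 (output X)

"XZXZXX"


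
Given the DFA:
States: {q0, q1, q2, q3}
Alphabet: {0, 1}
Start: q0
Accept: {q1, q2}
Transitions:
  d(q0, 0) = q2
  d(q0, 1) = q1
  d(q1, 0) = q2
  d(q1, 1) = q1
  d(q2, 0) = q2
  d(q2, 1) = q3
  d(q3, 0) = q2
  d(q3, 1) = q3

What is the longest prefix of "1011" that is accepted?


Run the DFA, marking each prefix where the state is accepting:
  "" -> q0 [reject]
  "1" -> q1 [accept]
  "10" -> q2 [accept]
  "101" -> q3 [reject]
  "1011" -> q3 [reject]

"10"


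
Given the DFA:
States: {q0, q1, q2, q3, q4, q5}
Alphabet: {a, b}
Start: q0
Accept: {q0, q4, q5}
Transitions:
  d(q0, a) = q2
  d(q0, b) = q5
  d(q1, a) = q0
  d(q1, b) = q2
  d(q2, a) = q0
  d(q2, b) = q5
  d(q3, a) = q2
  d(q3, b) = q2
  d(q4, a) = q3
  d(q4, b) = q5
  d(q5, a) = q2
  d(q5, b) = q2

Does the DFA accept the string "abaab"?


Trace: q0 -> q2 -> q5 -> q2 -> q0 -> q5
Final state: q5
Accept states: {q0, q4, q5}

Yes, accepted (final state q5 is an accept state)


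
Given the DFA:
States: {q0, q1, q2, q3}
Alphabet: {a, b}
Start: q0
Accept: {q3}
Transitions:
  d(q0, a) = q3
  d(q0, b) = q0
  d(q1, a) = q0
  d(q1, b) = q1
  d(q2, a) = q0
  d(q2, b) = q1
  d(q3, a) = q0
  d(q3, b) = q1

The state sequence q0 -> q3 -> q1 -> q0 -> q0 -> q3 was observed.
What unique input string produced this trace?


Trace back each transition to find the symbol:
  q0 --[a]--> q3
  q3 --[b]--> q1
  q1 --[a]--> q0
  q0 --[b]--> q0
  q0 --[a]--> q3

"ababa"


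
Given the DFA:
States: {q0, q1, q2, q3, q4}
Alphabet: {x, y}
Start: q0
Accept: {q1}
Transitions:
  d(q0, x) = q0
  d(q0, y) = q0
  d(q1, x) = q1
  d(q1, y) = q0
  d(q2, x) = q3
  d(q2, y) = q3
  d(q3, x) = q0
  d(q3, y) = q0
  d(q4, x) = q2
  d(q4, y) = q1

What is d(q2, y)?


Looking up transition d(q2, y)

q3


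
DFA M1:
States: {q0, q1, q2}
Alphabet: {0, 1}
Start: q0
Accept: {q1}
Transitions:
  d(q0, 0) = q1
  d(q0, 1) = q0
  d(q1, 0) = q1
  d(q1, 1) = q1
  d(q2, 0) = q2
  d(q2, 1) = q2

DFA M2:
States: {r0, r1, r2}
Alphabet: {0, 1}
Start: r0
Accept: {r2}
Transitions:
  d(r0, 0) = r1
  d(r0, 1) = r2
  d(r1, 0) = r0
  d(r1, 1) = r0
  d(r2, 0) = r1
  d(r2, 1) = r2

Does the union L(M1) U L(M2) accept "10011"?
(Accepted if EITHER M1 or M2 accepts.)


M1: final=q1 accepted=True
M2: final=r2 accepted=True

Yes, union accepts


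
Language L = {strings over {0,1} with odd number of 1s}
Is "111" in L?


count('1') = 3; 3 mod 2 = 1

Yes, "111" is in L


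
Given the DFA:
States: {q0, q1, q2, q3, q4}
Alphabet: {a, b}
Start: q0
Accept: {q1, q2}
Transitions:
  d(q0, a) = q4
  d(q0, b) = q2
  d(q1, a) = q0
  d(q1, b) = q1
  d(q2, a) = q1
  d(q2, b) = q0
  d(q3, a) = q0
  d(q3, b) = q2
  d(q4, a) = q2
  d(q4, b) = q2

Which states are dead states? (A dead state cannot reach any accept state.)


Forward reachability from each state:
  q0 -> reaches accept state q1 (live)
  q1 -> reaches accept state q1 (live)
  q2 -> reaches accept state q1 (live)
  q3 -> reaches accept state q1 (live)
  q4 -> reaches accept state q1 (live)

None (all states can reach an accept state)


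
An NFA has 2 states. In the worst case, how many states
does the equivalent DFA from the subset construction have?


Subset construction: one DFA state per subset of NFA states.
2^2 = 4

4


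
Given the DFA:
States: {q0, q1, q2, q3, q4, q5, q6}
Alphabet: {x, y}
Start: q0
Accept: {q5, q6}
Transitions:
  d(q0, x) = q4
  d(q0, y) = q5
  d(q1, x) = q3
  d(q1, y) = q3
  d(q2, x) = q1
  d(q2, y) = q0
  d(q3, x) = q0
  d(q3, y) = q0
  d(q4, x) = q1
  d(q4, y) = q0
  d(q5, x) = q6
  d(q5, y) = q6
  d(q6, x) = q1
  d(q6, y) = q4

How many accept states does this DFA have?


Accept states listed: {q5, q6}
Counting: q5(1) q6(2)

2


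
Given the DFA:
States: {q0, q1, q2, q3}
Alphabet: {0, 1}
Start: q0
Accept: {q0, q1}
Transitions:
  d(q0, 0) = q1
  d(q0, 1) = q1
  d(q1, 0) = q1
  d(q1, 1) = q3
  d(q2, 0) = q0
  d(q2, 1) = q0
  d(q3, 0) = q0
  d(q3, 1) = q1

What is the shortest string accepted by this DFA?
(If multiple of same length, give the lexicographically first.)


BFS by string length (lex-first path to each state shown):
  len 0: q0<-""
Found accept state at length 0.

"" (empty string)


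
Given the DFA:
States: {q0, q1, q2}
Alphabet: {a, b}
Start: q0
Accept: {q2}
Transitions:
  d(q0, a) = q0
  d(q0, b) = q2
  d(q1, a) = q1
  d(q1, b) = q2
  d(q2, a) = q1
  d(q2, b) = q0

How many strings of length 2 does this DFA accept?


Enumerating all length-2 strings:
  "aa" -> q0 [reject]
  "ab" -> q2 [accept]
  "ba" -> q1 [reject]
  "bb" -> q0 [reject]

1 out of 4


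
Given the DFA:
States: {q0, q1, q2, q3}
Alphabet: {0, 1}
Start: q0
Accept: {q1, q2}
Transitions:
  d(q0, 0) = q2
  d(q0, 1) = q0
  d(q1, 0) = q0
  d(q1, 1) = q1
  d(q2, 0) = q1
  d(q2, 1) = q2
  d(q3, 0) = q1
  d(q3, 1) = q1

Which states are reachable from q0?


BFS from q0:
  layer 0: {q0}
  layer 1: {q2}
  layer 2: {q1}

{q0, q1, q2}


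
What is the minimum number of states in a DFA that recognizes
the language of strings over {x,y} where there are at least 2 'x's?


States: count = 0, 1, ..., 1, and a final '>= 2' state.
Total: 2 + 1 = 3. Accept = '>= 2' state.

3


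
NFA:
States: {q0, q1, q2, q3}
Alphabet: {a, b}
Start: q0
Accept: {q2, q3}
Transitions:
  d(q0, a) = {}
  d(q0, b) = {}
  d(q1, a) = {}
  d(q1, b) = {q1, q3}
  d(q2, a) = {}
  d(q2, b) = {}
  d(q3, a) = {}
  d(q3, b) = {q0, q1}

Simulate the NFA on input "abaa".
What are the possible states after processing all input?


Start: {q0}
  --a--> {}
  --b--> {}
  --a--> {}
  --a--> {}

{} (empty set, no valid transitions)


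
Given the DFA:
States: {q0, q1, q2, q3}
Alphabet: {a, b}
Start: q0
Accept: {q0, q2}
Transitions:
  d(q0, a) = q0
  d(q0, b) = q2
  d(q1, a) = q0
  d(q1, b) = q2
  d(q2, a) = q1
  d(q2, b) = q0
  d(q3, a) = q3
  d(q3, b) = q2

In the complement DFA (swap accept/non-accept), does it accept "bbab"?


Trace: q0 -> q2 -> q0 -> q0 -> q2
Final: q2
Original accept: {q0, q2}
Complement: q2 is in original accept

No, complement rejects (original accepts)


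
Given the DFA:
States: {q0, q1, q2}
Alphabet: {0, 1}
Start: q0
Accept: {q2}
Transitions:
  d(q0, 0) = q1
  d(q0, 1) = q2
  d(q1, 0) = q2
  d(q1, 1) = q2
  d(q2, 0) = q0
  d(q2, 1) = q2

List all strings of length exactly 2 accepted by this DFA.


All strings of length 2: 4 total
Accepted: 3

"00", "01", "11"


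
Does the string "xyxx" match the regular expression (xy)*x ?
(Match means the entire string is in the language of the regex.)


|string| = 4; first = 'x'; last = 'x'

No, "xyxx" does not match (xy)*x


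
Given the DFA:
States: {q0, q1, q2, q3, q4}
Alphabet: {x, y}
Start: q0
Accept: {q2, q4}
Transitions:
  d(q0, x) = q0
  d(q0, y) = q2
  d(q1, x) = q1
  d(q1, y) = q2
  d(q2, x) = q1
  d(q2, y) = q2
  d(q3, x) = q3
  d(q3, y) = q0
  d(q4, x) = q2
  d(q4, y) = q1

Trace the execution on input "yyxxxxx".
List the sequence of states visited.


Input: yyxxxxx
d(q0, y) = q2
d(q2, y) = q2
d(q2, x) = q1
d(q1, x) = q1
d(q1, x) = q1
d(q1, x) = q1
d(q1, x) = q1


q0 -> q2 -> q2 -> q1 -> q1 -> q1 -> q1 -> q1


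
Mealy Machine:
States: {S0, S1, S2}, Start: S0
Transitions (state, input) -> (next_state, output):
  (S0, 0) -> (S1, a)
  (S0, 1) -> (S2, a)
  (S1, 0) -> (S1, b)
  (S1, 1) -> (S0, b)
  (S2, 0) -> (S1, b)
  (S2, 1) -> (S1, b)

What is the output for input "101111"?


Step-by-step:
  (S0, 1) -> (S2, a)
  (S2, 0) -> (S1, b)
  (S1, 1) -> (S0, b)
  (S0, 1) -> (S2, a)
  (S2, 1) -> (S1, b)
  (S1, 1) -> (S0, b)

"abbabb"


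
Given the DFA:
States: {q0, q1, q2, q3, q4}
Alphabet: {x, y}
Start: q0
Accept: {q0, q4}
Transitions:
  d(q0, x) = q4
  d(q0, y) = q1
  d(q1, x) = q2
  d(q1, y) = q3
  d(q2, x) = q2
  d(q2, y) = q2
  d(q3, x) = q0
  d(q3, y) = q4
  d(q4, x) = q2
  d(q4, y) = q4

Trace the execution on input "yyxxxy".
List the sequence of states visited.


Input: yyxxxy
d(q0, y) = q1
d(q1, y) = q3
d(q3, x) = q0
d(q0, x) = q4
d(q4, x) = q2
d(q2, y) = q2


q0 -> q1 -> q3 -> q0 -> q4 -> q2 -> q2


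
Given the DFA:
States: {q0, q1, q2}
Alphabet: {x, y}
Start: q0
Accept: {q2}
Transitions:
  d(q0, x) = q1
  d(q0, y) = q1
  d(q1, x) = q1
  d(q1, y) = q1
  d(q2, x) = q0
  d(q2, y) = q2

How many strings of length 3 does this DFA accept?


Enumerating all length-3 strings:
  "xxx" -> q1 [reject]
  "xxy" -> q1 [reject]
  "xyx" -> q1 [reject]
  "xyy" -> q1 [reject]
  "yxx" -> q1 [reject]
  "yxy" -> q1 [reject]
  "yyx" -> q1 [reject]
  "yyy" -> q1 [reject]

0 out of 8


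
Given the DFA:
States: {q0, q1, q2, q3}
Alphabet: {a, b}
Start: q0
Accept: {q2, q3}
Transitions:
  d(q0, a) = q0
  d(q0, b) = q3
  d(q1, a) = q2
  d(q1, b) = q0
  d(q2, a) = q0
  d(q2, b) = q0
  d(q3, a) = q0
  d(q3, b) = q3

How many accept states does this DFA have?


Accept states listed: {q2, q3}
Counting: q2(1) q3(2)

2


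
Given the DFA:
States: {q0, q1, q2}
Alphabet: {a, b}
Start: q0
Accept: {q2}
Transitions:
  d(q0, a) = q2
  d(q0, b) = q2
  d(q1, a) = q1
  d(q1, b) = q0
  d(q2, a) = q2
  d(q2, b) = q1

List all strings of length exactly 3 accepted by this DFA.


All strings of length 3: 8 total
Accepted: 2

"aaa", "baa"


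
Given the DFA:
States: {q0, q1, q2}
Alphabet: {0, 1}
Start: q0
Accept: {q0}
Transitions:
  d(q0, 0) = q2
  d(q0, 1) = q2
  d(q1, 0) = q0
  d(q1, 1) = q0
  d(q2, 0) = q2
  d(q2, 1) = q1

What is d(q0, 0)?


Looking up transition d(q0, 0)

q2


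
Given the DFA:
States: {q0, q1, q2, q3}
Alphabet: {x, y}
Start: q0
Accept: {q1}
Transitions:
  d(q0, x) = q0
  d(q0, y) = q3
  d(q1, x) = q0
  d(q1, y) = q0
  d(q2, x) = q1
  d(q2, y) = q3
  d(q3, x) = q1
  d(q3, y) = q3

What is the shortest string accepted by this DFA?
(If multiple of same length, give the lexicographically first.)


BFS by string length (lex-first path to each state shown):
  len 0: q0<-""
  len 1: q0<-"x", q3<-"y"
  len 2: q0<-"xx", q1<-"yx", q3<-"xy"
Found accept state at length 2.

"yx"


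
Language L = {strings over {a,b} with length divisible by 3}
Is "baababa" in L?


length = 7; 7 mod 3 = 1

No, "baababa" is not in L


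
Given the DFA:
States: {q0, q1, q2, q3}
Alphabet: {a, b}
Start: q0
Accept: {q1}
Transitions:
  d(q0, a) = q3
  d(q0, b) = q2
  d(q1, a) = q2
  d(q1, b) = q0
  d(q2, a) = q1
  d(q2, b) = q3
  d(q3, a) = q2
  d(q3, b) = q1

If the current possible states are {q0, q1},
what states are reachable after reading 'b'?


Apply transition on 'b' from each current state:
  d(q0, b) = q2
  d(q1, b) = q0

{q0, q2}


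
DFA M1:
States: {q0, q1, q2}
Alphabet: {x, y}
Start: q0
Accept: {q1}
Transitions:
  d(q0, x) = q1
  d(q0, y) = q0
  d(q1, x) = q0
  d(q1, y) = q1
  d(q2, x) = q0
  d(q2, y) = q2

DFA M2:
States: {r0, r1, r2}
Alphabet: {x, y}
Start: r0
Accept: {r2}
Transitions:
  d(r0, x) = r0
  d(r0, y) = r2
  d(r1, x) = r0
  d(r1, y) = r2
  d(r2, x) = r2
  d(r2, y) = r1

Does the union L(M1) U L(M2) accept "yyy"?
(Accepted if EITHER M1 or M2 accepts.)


M1: final=q0 accepted=False
M2: final=r2 accepted=True

Yes, union accepts


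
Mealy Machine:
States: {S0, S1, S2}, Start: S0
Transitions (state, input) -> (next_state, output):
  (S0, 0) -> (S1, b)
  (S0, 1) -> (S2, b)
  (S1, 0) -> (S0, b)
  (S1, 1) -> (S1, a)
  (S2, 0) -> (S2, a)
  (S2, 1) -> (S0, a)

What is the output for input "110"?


Step-by-step:
  (S0, 1) -> (S2, b)
  (S2, 1) -> (S0, a)
  (S0, 0) -> (S1, b)

"bab"


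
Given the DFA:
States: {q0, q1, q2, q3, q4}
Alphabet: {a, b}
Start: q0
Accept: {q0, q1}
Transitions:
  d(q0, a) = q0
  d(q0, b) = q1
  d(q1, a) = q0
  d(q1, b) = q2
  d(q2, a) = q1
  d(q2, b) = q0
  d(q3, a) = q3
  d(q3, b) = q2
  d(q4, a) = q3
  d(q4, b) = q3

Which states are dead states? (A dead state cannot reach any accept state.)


Forward reachability from each state:
  q0 -> reaches accept state q0 (live)
  q1 -> reaches accept state q0 (live)
  q2 -> reaches accept state q0 (live)
  q3 -> reaches accept state q0 (live)
  q4 -> reaches accept state q0 (live)

None (all states can reach an accept state)


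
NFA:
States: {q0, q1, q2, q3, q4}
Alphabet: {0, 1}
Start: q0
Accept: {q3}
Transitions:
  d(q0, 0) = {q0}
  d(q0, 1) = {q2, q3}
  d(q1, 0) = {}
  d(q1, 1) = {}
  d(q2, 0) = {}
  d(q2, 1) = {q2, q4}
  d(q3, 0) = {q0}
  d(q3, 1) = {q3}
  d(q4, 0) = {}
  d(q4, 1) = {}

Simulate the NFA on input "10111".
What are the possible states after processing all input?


Start: {q0}
  --1--> {q2, q3}
  --0--> {q0}
  --1--> {q2, q3}
  --1--> {q2, q3, q4}
  --1--> {q2, q3, q4}

{q2, q3, q4}


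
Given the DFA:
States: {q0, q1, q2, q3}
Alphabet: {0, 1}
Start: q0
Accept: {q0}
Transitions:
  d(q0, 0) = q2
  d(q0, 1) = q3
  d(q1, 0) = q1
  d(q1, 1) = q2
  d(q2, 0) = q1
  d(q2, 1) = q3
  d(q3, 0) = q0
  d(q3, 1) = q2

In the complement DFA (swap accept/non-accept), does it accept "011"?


Trace: q0 -> q2 -> q3 -> q2
Final: q2
Original accept: {q0}
Complement: q2 is not in original accept

Yes, complement accepts (original rejects)


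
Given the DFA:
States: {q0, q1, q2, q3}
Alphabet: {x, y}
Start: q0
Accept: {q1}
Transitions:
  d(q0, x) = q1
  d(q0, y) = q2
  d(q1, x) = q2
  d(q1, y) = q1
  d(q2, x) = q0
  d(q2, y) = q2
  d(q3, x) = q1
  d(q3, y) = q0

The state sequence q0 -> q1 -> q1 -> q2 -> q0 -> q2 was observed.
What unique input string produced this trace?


Trace back each transition to find the symbol:
  q0 --[x]--> q1
  q1 --[y]--> q1
  q1 --[x]--> q2
  q2 --[x]--> q0
  q0 --[y]--> q2

"xyxxy"


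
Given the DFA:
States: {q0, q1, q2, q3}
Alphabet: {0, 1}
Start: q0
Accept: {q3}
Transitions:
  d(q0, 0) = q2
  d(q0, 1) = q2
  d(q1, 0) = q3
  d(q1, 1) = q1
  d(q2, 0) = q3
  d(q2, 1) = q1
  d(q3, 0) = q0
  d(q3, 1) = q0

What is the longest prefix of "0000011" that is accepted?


Run the DFA, marking each prefix where the state is accepting:
  "" -> q0 [reject]
  "0" -> q2 [reject]
  "00" -> q3 [accept]
  "000" -> q0 [reject]
  "0000" -> q2 [reject]
  "00000" -> q3 [accept]
  "000001" -> q0 [reject]
  "0000011" -> q2 [reject]

"00000"


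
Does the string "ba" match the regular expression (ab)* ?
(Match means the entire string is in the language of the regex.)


|string| = 2; first = 'b'; last = 'a'

No, "ba" does not match (ab)*


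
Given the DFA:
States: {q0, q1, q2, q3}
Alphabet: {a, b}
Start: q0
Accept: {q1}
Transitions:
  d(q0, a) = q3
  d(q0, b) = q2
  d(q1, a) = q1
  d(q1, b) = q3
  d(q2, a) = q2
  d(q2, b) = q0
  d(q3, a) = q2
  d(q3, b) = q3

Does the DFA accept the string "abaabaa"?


Trace: q0 -> q3 -> q3 -> q2 -> q2 -> q0 -> q3 -> q2
Final state: q2
Accept states: {q1}

No, rejected (final state q2 is not an accept state)


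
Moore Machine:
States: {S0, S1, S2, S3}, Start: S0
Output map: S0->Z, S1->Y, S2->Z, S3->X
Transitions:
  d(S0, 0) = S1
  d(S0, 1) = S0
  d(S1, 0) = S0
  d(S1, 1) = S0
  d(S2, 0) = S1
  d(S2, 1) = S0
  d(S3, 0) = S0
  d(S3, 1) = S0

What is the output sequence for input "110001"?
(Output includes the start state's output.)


Start: S0 (output Z)
  --1--> S0 (output Z)
  --1--> S0 (output Z)
  --0--> S1 (output Y)
  --0--> S0 (output Z)
  --0--> S1 (output Y)
  --1--> S0 (output Z)

"ZZZYZYZ"


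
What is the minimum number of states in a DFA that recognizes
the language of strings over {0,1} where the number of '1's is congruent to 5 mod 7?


States track (count of '1') mod 7.
Need 7 states: one per remainder 0..6; accept = remainder 5.

7


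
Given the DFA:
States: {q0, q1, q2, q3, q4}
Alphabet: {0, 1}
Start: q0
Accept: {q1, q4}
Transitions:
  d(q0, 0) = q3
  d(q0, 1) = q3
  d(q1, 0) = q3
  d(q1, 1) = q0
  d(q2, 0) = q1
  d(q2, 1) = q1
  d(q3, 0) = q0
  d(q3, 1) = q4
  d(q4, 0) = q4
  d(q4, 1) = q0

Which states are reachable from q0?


BFS from q0:
  layer 0: {q0}
  layer 1: {q3}
  layer 2: {q4}

{q0, q3, q4}


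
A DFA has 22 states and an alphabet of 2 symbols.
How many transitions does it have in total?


Each state has exactly one transition per symbol.
22 * 2 = 44

44


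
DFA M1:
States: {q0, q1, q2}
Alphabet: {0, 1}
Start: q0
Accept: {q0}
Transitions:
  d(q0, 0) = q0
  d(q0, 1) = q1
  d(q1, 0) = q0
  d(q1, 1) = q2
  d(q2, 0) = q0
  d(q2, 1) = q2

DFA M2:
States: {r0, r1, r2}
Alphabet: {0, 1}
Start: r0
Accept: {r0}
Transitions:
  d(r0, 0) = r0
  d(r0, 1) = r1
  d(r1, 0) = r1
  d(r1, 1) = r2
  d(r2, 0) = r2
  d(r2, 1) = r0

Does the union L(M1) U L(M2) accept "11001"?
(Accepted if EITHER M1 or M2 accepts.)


M1: final=q1 accepted=False
M2: final=r0 accepted=True

Yes, union accepts


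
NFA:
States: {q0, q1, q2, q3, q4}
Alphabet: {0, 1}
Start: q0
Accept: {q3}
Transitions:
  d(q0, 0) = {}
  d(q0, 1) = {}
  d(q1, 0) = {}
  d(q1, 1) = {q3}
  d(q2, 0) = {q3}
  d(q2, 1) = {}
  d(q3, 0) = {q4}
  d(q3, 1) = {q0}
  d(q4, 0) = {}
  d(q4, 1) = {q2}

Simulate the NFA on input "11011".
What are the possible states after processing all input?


Start: {q0}
  --1--> {}
  --1--> {}
  --0--> {}
  --1--> {}
  --1--> {}

{} (empty set, no valid transitions)


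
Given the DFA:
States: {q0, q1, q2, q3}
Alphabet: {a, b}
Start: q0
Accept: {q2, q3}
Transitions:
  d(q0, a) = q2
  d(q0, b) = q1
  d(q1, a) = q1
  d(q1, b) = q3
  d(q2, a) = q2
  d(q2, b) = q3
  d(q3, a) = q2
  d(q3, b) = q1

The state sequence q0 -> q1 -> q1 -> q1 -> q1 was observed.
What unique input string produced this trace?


Trace back each transition to find the symbol:
  q0 --[b]--> q1
  q1 --[a]--> q1
  q1 --[a]--> q1
  q1 --[a]--> q1

"baaa"


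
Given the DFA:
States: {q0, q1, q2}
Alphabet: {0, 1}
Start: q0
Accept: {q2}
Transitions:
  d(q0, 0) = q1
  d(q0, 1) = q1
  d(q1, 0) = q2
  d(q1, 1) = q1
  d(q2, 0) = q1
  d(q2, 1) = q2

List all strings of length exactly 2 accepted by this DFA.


All strings of length 2: 4 total
Accepted: 2

"00", "10"
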